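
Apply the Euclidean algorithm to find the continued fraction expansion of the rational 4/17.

Run the Euclidean algorithm on 4 and 17; the successive quotients are the partial quotients a_0, a_1, ... (each step inverts the fractional part left over by the previous one):
  4 = 0*17 + 4, so a_0 = 0.
  17 = 4*4 + 1, so a_1 = 4.
  4 = 4*1 + 0, so a_2 = 4.
The remainder reaches 0 after 3 divisions, so the expansion has 3 partial quotients, read off in order.

[0; 4, 4]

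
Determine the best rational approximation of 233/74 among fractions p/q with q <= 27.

Expand x = 233/74 as a continued fraction with the Euclidean algorithm:
  233 = 3*74 + 11, so a_0 = 3.
  74 = 6*11 + 8, so a_1 = 6.
  11 = 1*8 + 3, so a_2 = 1.
  8 = 2*3 + 2, so a_3 = 2.
  3 = 1*2 + 1, so a_4 = 1.
  2 = 2*1 + 0, so a_5 = 2.
so x = [3; 6, 1, 2, 1, 2].
Convergents (p_i = a_i*p_{i-1} + p_{i-2}, q_i = a_i*q_{i-1} + q_{i-2} with p_{-2}=0, p_{-1}=1, q_{-2}=1, q_{-1}=0), until the denominator exceeds 27:
  i=0: a_0=3, p_0 = 3*1 + 0 = 3, q_0 = 3*0 + 1 = 1.
  i=1: a_1=6, p_1 = 6*3 + 1 = 19, q_1 = 6*1 + 0 = 6.
  i=2: a_2=1, p_2 = 1*19 + 3 = 22, q_2 = 1*6 + 1 = 7.
  i=3: a_3=2, p_3 = 2*22 + 19 = 63, q_3 = 2*7 + 6 = 20.
  i=4: a_4=1, p_4 = 1*63 + 22 = 85, q_4 = 1*20 + 7 = 27.
  i=5: a_5=2, p_5 = 2*85 + 63 = 233, q_5 = 2*27 + 20 = 74.
q_5 = 74 > 27, so the last convergent with denominator <= 27 is p_4/q_4 = 85/27.
The closest fraction with denominator <= 27 is either p_4/q_4 or the intermediate fraction (k*p_4 + p_3)/(k*q_4 + q_3) with the largest k >= 1 whose denominator stays <= 27; these approach x as k grows, and every other convergent or intermediate fraction in range is farther away.
Largest k: floor((27 - q_3)/q_4) = floor((27 - 20)/27) = 0.
Since k = 0, no intermediate fraction beyond p_4/q_4 has denominator <= 27, so the convergent 85/27 is the closest (its error is |233*27 - 85*74|/(74*27) = 1/1998).

85/27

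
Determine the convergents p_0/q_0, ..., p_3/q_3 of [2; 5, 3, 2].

Using the convergent recurrence p_i = a_i*p_{i-1} + p_{i-2}, q_i = a_i*q_{i-1} + q_{i-2} with p_{-2}=0, p_{-1}=1, q_{-2}=1, q_{-1}=0:
  i=0: a_0=2, p_0 = 2*1 + 0 = 2, q_0 = 2*0 + 1 = 1.
  i=1: a_1=5, p_1 = 5*2 + 1 = 11, q_1 = 5*1 + 0 = 5.
  i=2: a_2=3, p_2 = 3*11 + 2 = 35, q_2 = 3*5 + 1 = 16.
  i=3: a_3=2, p_3 = 2*35 + 11 = 81, q_3 = 2*16 + 5 = 37.

2/1, 11/5, 35/16, 81/37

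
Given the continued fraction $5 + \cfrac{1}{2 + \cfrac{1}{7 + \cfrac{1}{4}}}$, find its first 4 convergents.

Using the convergent recurrence p_i = a_i*p_{i-1} + p_{i-2}, q_i = a_i*q_{i-1} + q_{i-2} with p_{-2}=0, p_{-1}=1, q_{-2}=1, q_{-1}=0:
  i=0: a_0=5, p_0 = 5*1 + 0 = 5, q_0 = 5*0 + 1 = 1.
  i=1: a_1=2, p_1 = 2*5 + 1 = 11, q_1 = 2*1 + 0 = 2.
  i=2: a_2=7, p_2 = 7*11 + 5 = 82, q_2 = 7*2 + 1 = 15.
  i=3: a_3=4, p_3 = 4*82 + 11 = 339, q_3 = 4*15 + 2 = 62.

5/1, 11/2, 82/15, 339/62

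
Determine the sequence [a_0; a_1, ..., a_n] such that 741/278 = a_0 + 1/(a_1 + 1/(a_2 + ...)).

Run the Euclidean algorithm on 741 and 278; the successive quotients are the partial quotients a_0, a_1, ... (each step inverts the fractional part left over by the previous one):
  741 = 2*278 + 185, so a_0 = 2.
  278 = 1*185 + 93, so a_1 = 1.
  185 = 1*93 + 92, so a_2 = 1.
  93 = 1*92 + 1, so a_3 = 1.
  92 = 92*1 + 0, so a_4 = 92.
The remainder reaches 0 after 5 divisions, so the expansion has 5 partial quotients, read off in order.

[2; 1, 1, 1, 92]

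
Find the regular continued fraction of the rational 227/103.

Run the Euclidean algorithm on 227 and 103; the successive quotients are the partial quotients a_0, a_1, ... (each step inverts the fractional part left over by the previous one):
  227 = 2*103 + 21, so a_0 = 2.
  103 = 4*21 + 19, so a_1 = 4.
  21 = 1*19 + 2, so a_2 = 1.
  19 = 9*2 + 1, so a_3 = 9.
  2 = 2*1 + 0, so a_4 = 2.
The remainder reaches 0 after 5 divisions, so the expansion has 5 partial quotients, read off in order.

[2; 4, 1, 9, 2]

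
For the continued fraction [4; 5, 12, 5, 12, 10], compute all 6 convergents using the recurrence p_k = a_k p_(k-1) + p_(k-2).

Using the convergent recurrence p_i = a_i*p_{i-1} + p_{i-2}, q_i = a_i*q_{i-1} + q_{i-2} with p_{-2}=0, p_{-1}=1, q_{-2}=1, q_{-1}=0:
  i=0: a_0=4, p_0 = 4*1 + 0 = 4, q_0 = 4*0 + 1 = 1.
  i=1: a_1=5, p_1 = 5*4 + 1 = 21, q_1 = 5*1 + 0 = 5.
  i=2: a_2=12, p_2 = 12*21 + 4 = 256, q_2 = 12*5 + 1 = 61.
  i=3: a_3=5, p_3 = 5*256 + 21 = 1301, q_3 = 5*61 + 5 = 310.
  i=4: a_4=12, p_4 = 12*1301 + 256 = 15868, q_4 = 12*310 + 61 = 3781.
  i=5: a_5=10, p_5 = 10*15868 + 1301 = 159981, q_5 = 10*3781 + 310 = 38120.

4/1, 21/5, 256/61, 1301/310, 15868/3781, 159981/38120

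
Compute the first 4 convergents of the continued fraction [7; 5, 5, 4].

7/1, 36/5, 187/26, 784/109

Using the convergent recurrence p_i = a_i*p_{i-1} + p_{i-2}, q_i = a_i*q_{i-1} + q_{i-2} with p_{-2}=0, p_{-1}=1, q_{-2}=1, q_{-1}=0:
  i=0: a_0=7, p_0 = 7*1 + 0 = 7, q_0 = 7*0 + 1 = 1.
  i=1: a_1=5, p_1 = 5*7 + 1 = 36, q_1 = 5*1 + 0 = 5.
  i=2: a_2=5, p_2 = 5*36 + 7 = 187, q_2 = 5*5 + 1 = 26.
  i=3: a_3=4, p_3 = 4*187 + 36 = 784, q_3 = 4*26 + 5 = 109.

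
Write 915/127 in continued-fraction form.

Run the Euclidean algorithm on 915 and 127; the successive quotients are the partial quotients a_0, a_1, ... (each step inverts the fractional part left over by the previous one):
  915 = 7*127 + 26, so a_0 = 7.
  127 = 4*26 + 23, so a_1 = 4.
  26 = 1*23 + 3, so a_2 = 1.
  23 = 7*3 + 2, so a_3 = 7.
  3 = 1*2 + 1, so a_4 = 1.
  2 = 2*1 + 0, so a_5 = 2.
The remainder reaches 0 after 6 divisions, so the expansion has 6 partial quotients, read off in order.

[7; 4, 1, 7, 1, 2]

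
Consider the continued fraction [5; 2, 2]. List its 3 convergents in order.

Using the convergent recurrence p_i = a_i*p_{i-1} + p_{i-2}, q_i = a_i*q_{i-1} + q_{i-2} with p_{-2}=0, p_{-1}=1, q_{-2}=1, q_{-1}=0:
  i=0: a_0=5, p_0 = 5*1 + 0 = 5, q_0 = 5*0 + 1 = 1.
  i=1: a_1=2, p_1 = 2*5 + 1 = 11, q_1 = 2*1 + 0 = 2.
  i=2: a_2=2, p_2 = 2*11 + 5 = 27, q_2 = 2*2 + 1 = 5.

5/1, 11/2, 27/5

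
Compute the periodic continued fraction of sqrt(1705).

Write x_i = (sqrt(1705) + m_i)/d_i with (m_0, d_0) = (0, 1). a_0 = floor(sqrt(1705)) = 41, since 41^2 = 1681 <= 1705 < 1764 = 42^2.
Iterate m_{i+1} = d_i*a_i - m_i, d_{i+1} = (1705 - m_{i+1}^2)/d_i, a_{i+1} = floor((a_0 + m_{i+1})/d_{i+1}):
  m_1 = 1*41 - 0 = 41, d_1 = (1705 - 41^2)/1 = 24/1 = 24, a_1 = floor((41 + 41)/24) = 3.
  m_2 = 24*3 - 41 = 31, d_2 = (1705 - 31^2)/24 = 744/24 = 31, a_2 = floor((41 + 31)/31) = 2.
  m_3 = 31*2 - 31 = 31, d_3 = (1705 - 31^2)/31 = 744/31 = 24, a_3 = floor((41 + 31)/24) = 3.
  m_4 = 24*3 - 31 = 41, d_4 = (1705 - 41^2)/24 = 24/24 = 1, a_4 = floor((41 + 41)/1) = 82.
  m_5 = 1*82 - 41 = 41, d_5 = (1705 - 41^2)/1 = 24/1 = 24: (m_5, d_5) = (m_1, d_1) = (41, 24), so from here the quotients repeat a_1, ..., a_4; the period length is 4.
Hence the expansion of sqrt(1705) is a_0 = 41 followed by the repeating block 3, 2, 3, 82 (period 4).

[41; (3, 2, 3, 82)]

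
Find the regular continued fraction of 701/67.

[10; 2, 6, 5]

Run the Euclidean algorithm on 701 and 67; the successive quotients are the partial quotients a_0, a_1, ... (each step inverts the fractional part left over by the previous one):
  701 = 10*67 + 31, so a_0 = 10.
  67 = 2*31 + 5, so a_1 = 2.
  31 = 6*5 + 1, so a_2 = 6.
  5 = 5*1 + 0, so a_3 = 5.
The remainder reaches 0 after 4 divisions, so the expansion has 4 partial quotients, read off in order.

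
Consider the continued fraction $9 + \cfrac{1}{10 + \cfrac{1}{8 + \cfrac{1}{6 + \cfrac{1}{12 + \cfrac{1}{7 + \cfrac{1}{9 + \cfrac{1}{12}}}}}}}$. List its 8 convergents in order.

9/1, 91/10, 737/81, 4513/496, 54893/6033, 388764/42727, 3553769/390576, 43033992/4729639

Using the convergent recurrence p_i = a_i*p_{i-1} + p_{i-2}, q_i = a_i*q_{i-1} + q_{i-2} with p_{-2}=0, p_{-1}=1, q_{-2}=1, q_{-1}=0:
  i=0: a_0=9, p_0 = 9*1 + 0 = 9, q_0 = 9*0 + 1 = 1.
  i=1: a_1=10, p_1 = 10*9 + 1 = 91, q_1 = 10*1 + 0 = 10.
  i=2: a_2=8, p_2 = 8*91 + 9 = 737, q_2 = 8*10 + 1 = 81.
  i=3: a_3=6, p_3 = 6*737 + 91 = 4513, q_3 = 6*81 + 10 = 496.
  i=4: a_4=12, p_4 = 12*4513 + 737 = 54893, q_4 = 12*496 + 81 = 6033.
  i=5: a_5=7, p_5 = 7*54893 + 4513 = 388764, q_5 = 7*6033 + 496 = 42727.
  i=6: a_6=9, p_6 = 9*388764 + 54893 = 3553769, q_6 = 9*42727 + 6033 = 390576.
  i=7: a_7=12, p_7 = 12*3553769 + 388764 = 43033992, q_7 = 12*390576 + 42727 = 4729639.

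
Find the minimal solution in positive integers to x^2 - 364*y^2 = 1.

(x, y) = (4954951, 259710)

First expand sqrt(364) as a continued fraction. With x_i = (sqrt(364) + m_i)/d_i and (m_0, d_0) = (0, 1): a_0 = floor(sqrt(364)) = 19, since 19^2 = 361 <= 364 < 400 = 20^2.
Iterate m_{i+1} = d_i*a_i - m_i, d_{i+1} = (364 - m_{i+1}^2)/d_i, a_{i+1} = floor((a_0 + m_{i+1})/d_{i+1}):
  m_1 = 1*19 - 0 = 19, d_1 = (364 - 19^2)/1 = 3/1 = 3, a_1 = floor((19 + 19)/3) = 12.
  m_2 = 3*12 - 19 = 17, d_2 = (364 - 17^2)/3 = 75/3 = 25, a_2 = floor((19 + 17)/25) = 1.
  m_3 = 25*1 - 17 = 8, d_3 = (364 - 8^2)/25 = 300/25 = 12, a_3 = floor((19 + 8)/12) = 2.
  m_4 = 12*2 - 8 = 16, d_4 = (364 - 16^2)/12 = 108/12 = 9, a_4 = floor((19 + 16)/9) = 3.
  m_5 = 9*3 - 16 = 11, d_5 = (364 - 11^2)/9 = 243/9 = 27, a_5 = floor((19 + 11)/27) = 1.
  m_6 = 27*1 - 11 = 16, d_6 = (364 - 16^2)/27 = 108/27 = 4, a_6 = floor((19 + 16)/4) = 8.
  m_7 = 4*8 - 16 = 16, d_7 = (364 - 16^2)/4 = 108/4 = 27, a_7 = floor((19 + 16)/27) = 1.
  m_8 = 27*1 - 16 = 11, d_8 = (364 - 11^2)/27 = 243/27 = 9, a_8 = floor((19 + 11)/9) = 3.
  m_9 = 9*3 - 11 = 16, d_9 = (364 - 16^2)/9 = 108/9 = 12, a_9 = floor((19 + 16)/12) = 2.
  m_10 = 12*2 - 16 = 8, d_10 = (364 - 8^2)/12 = 300/12 = 25, a_10 = floor((19 + 8)/25) = 1.
  m_11 = 25*1 - 8 = 17, d_11 = (364 - 17^2)/25 = 75/25 = 3, a_11 = floor((19 + 17)/3) = 12.
  m_12 = 3*12 - 17 = 19, d_12 = (364 - 19^2)/3 = 3/3 = 1, a_12 = floor((19 + 19)/1) = 38.
  m_13 = 1*38 - 19 = 19, d_13 = (364 - 19^2)/1 = 3/1 = 3: (m_13, d_13) = (m_1, d_1) = (19, 3), so from here the quotients repeat a_1, ..., a_12; the period length is 12.
So sqrt(364) = [19; (12, 1, 2, 3, 1, 8, 1, 3, 2, 1, 12, 38)] with period length k = 12.
k is even, so the fundamental solution of x^2 - 364y^2 = 1 is (p_{k-1}, q_{k-1}) = (p_11, q_11); compute convergents through index 11.
Convergents (p_i = a_i*p_{i-1} + p_{i-2}, q_i = a_i*q_{i-1} + q_{i-2} with p_{-2}=0, p_{-1}=1, q_{-2}=1, q_{-1}=0):
  i=0: a_0=19, p_0 = 19*1 + 0 = 19, q_0 = 19*0 + 1 = 1.
  i=1: a_1=12, p_1 = 12*19 + 1 = 229, q_1 = 12*1 + 0 = 12.
  i=2: a_2=1, p_2 = 1*229 + 19 = 248, q_2 = 1*12 + 1 = 13.
  i=3: a_3=2, p_3 = 2*248 + 229 = 725, q_3 = 2*13 + 12 = 38.
  i=4: a_4=3, p_4 = 3*725 + 248 = 2423, q_4 = 3*38 + 13 = 127.
  i=5: a_5=1, p_5 = 1*2423 + 725 = 3148, q_5 = 1*127 + 38 = 165.
  i=6: a_6=8, p_6 = 8*3148 + 2423 = 27607, q_6 = 8*165 + 127 = 1447.
  i=7: a_7=1, p_7 = 1*27607 + 3148 = 30755, q_7 = 1*1447 + 165 = 1612.
  i=8: a_8=3, p_8 = 3*30755 + 27607 = 119872, q_8 = 3*1612 + 1447 = 6283.
  i=9: a_9=2, p_9 = 2*119872 + 30755 = 270499, q_9 = 2*6283 + 1612 = 14178.
  i=10: a_10=1, p_10 = 1*270499 + 119872 = 390371, q_10 = 1*14178 + 6283 = 20461.
  i=11: a_11=12, p_11 = 12*390371 + 270499 = 4954951, q_11 = 12*20461 + 14178 = 259710.
Check: 4954951^2 - 364*259710^2 = 24551539412401 - 24551539412400 = 1, so (x, y) = (4954951, 259710) solves the equation, and by the theorem it is the least positive solution.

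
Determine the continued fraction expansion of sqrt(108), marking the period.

[10; (2, 1, 1, 4, 1, 1, 2, 20)]

Write x_i = (sqrt(108) + m_i)/d_i with (m_0, d_0) = (0, 1). a_0 = floor(sqrt(108)) = 10, since 10^2 = 100 <= 108 < 121 = 11^2.
Iterate m_{i+1} = d_i*a_i - m_i, d_{i+1} = (108 - m_{i+1}^2)/d_i, a_{i+1} = floor((a_0 + m_{i+1})/d_{i+1}):
  m_1 = 1*10 - 0 = 10, d_1 = (108 - 10^2)/1 = 8/1 = 8, a_1 = floor((10 + 10)/8) = 2.
  m_2 = 8*2 - 10 = 6, d_2 = (108 - 6^2)/8 = 72/8 = 9, a_2 = floor((10 + 6)/9) = 1.
  m_3 = 9*1 - 6 = 3, d_3 = (108 - 3^2)/9 = 99/9 = 11, a_3 = floor((10 + 3)/11) = 1.
  m_4 = 11*1 - 3 = 8, d_4 = (108 - 8^2)/11 = 44/11 = 4, a_4 = floor((10 + 8)/4) = 4.
  m_5 = 4*4 - 8 = 8, d_5 = (108 - 8^2)/4 = 44/4 = 11, a_5 = floor((10 + 8)/11) = 1.
  m_6 = 11*1 - 8 = 3, d_6 = (108 - 3^2)/11 = 99/11 = 9, a_6 = floor((10 + 3)/9) = 1.
  m_7 = 9*1 - 3 = 6, d_7 = (108 - 6^2)/9 = 72/9 = 8, a_7 = floor((10 + 6)/8) = 2.
  m_8 = 8*2 - 6 = 10, d_8 = (108 - 10^2)/8 = 8/8 = 1, a_8 = floor((10 + 10)/1) = 20.
  m_9 = 1*20 - 10 = 10, d_9 = (108 - 10^2)/1 = 8/1 = 8: (m_9, d_9) = (m_1, d_1) = (10, 8), so from here the quotients repeat a_1, ..., a_8; the period length is 8.
Hence the expansion of sqrt(108) is a_0 = 10 followed by the repeating block 2, 1, 1, 4, 1, 1, 2, 20 (period 8).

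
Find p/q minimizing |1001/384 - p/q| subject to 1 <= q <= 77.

159/61

Expand x = 1001/384 as a continued fraction with the Euclidean algorithm:
  1001 = 2*384 + 233, so a_0 = 2.
  384 = 1*233 + 151, so a_1 = 1.
  233 = 1*151 + 82, so a_2 = 1.
  151 = 1*82 + 69, so a_3 = 1.
  82 = 1*69 + 13, so a_4 = 1.
  69 = 5*13 + 4, so a_5 = 5.
  13 = 3*4 + 1, so a_6 = 3.
  4 = 4*1 + 0, so a_7 = 4.
so x = [2; 1, 1, 1, 1, 5, 3, 4].
Convergents (p_i = a_i*p_{i-1} + p_{i-2}, q_i = a_i*q_{i-1} + q_{i-2} with p_{-2}=0, p_{-1}=1, q_{-2}=1, q_{-1}=0), until the denominator exceeds 77:
  i=0: a_0=2, p_0 = 2*1 + 0 = 2, q_0 = 2*0 + 1 = 1.
  i=1: a_1=1, p_1 = 1*2 + 1 = 3, q_1 = 1*1 + 0 = 1.
  i=2: a_2=1, p_2 = 1*3 + 2 = 5, q_2 = 1*1 + 1 = 2.
  i=3: a_3=1, p_3 = 1*5 + 3 = 8, q_3 = 1*2 + 1 = 3.
  i=4: a_4=1, p_4 = 1*8 + 5 = 13, q_4 = 1*3 + 2 = 5.
  i=5: a_5=5, p_5 = 5*13 + 8 = 73, q_5 = 5*5 + 3 = 28.
  i=6: a_6=3, p_6 = 3*73 + 13 = 232, q_6 = 3*28 + 5 = 89.
q_6 = 89 > 77, so the last convergent with denominator <= 77 is p_5/q_5 = 73/28.
The closest fraction with denominator <= 77 is either p_5/q_5 or the intermediate fraction (k*p_5 + p_4)/(k*q_5 + q_4) with the largest k >= 1 whose denominator stays <= 77; these approach x as k grows, and every other convergent or intermediate fraction in range is farther away.
Largest k: floor((77 - q_4)/q_5) = floor((77 - 5)/28) = 2.
That gives (2*73 + 13)/(2*28 + 5) = 159/61.
Compare the errors: |x - 73/28| = |1001*28 - 73*384|/(384*28) = 4/10752, and |x - 159/61| = |1001*61 - 159*384|/(384*61) = 5/23424.
Cross-multiplying, 5*10752 = 53760 < 93696 = 4*23424, so 5/23424 is smaller: the intermediate fraction 159/61 is closer to x than 73/28.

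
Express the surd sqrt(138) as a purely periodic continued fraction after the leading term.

Write x_i = (sqrt(138) + m_i)/d_i with (m_0, d_0) = (0, 1). a_0 = floor(sqrt(138)) = 11, since 11^2 = 121 <= 138 < 144 = 12^2.
Iterate m_{i+1} = d_i*a_i - m_i, d_{i+1} = (138 - m_{i+1}^2)/d_i, a_{i+1} = floor((a_0 + m_{i+1})/d_{i+1}):
  m_1 = 1*11 - 0 = 11, d_1 = (138 - 11^2)/1 = 17/1 = 17, a_1 = floor((11 + 11)/17) = 1.
  m_2 = 17*1 - 11 = 6, d_2 = (138 - 6^2)/17 = 102/17 = 6, a_2 = floor((11 + 6)/6) = 2.
  m_3 = 6*2 - 6 = 6, d_3 = (138 - 6^2)/6 = 102/6 = 17, a_3 = floor((11 + 6)/17) = 1.
  m_4 = 17*1 - 6 = 11, d_4 = (138 - 11^2)/17 = 17/17 = 1, a_4 = floor((11 + 11)/1) = 22.
  m_5 = 1*22 - 11 = 11, d_5 = (138 - 11^2)/1 = 17/1 = 17: (m_5, d_5) = (m_1, d_1) = (11, 17), so from here the quotients repeat a_1, ..., a_4; the period length is 4.
Hence the expansion of sqrt(138) is a_0 = 11 followed by the repeating block 1, 2, 1, 22 (period 4).

[11; (1, 2, 1, 22)]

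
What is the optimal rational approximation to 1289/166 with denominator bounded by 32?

Expand x = 1289/166 as a continued fraction with the Euclidean algorithm:
  1289 = 7*166 + 127, so a_0 = 7.
  166 = 1*127 + 39, so a_1 = 1.
  127 = 3*39 + 10, so a_2 = 3.
  39 = 3*10 + 9, so a_3 = 3.
  10 = 1*9 + 1, so a_4 = 1.
  9 = 9*1 + 0, so a_5 = 9.
so x = [7; 1, 3, 3, 1, 9].
Convergents (p_i = a_i*p_{i-1} + p_{i-2}, q_i = a_i*q_{i-1} + q_{i-2} with p_{-2}=0, p_{-1}=1, q_{-2}=1, q_{-1}=0), until the denominator exceeds 32:
  i=0: a_0=7, p_0 = 7*1 + 0 = 7, q_0 = 7*0 + 1 = 1.
  i=1: a_1=1, p_1 = 1*7 + 1 = 8, q_1 = 1*1 + 0 = 1.
  i=2: a_2=3, p_2 = 3*8 + 7 = 31, q_2 = 3*1 + 1 = 4.
  i=3: a_3=3, p_3 = 3*31 + 8 = 101, q_3 = 3*4 + 1 = 13.
  i=4: a_4=1, p_4 = 1*101 + 31 = 132, q_4 = 1*13 + 4 = 17.
  i=5: a_5=9, p_5 = 9*132 + 101 = 1289, q_5 = 9*17 + 13 = 166.
q_5 = 166 > 32, so the last convergent with denominator <= 32 is p_4/q_4 = 132/17.
The closest fraction with denominator <= 32 is either p_4/q_4 or the intermediate fraction (k*p_4 + p_3)/(k*q_4 + q_3) with the largest k >= 1 whose denominator stays <= 32; these approach x as k grows, and every other convergent or intermediate fraction in range is farther away.
Largest k: floor((32 - q_3)/q_4) = floor((32 - 13)/17) = 1.
That gives (1*132 + 101)/(1*17 + 13) = 233/30.
Compare the errors: |x - 132/17| = |1289*17 - 132*166|/(166*17) = 1/2822, and |x - 233/30| = |1289*30 - 233*166|/(166*30) = 8/4980.
Cross-multiplying, 1*4980 = 4980 < 22576 = 8*2822, so 1/2822 is smaller: the convergent 132/17 is closer to x than 233/30.

132/17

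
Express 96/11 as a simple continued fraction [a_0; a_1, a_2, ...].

[8; 1, 2, 1, 2]

Run the Euclidean algorithm on 96 and 11; the successive quotients are the partial quotients a_0, a_1, ... (each step inverts the fractional part left over by the previous one):
  96 = 8*11 + 8, so a_0 = 8.
  11 = 1*8 + 3, so a_1 = 1.
  8 = 2*3 + 2, so a_2 = 2.
  3 = 1*2 + 1, so a_3 = 1.
  2 = 2*1 + 0, so a_4 = 2.
The remainder reaches 0 after 5 divisions, so the expansion has 5 partial quotients, read off in order.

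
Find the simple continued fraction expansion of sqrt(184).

[13; (1, 1, 3, 2, 1, 2, 1, 2, 3, 1, 1, 26)]

Write x_i = (sqrt(184) + m_i)/d_i with (m_0, d_0) = (0, 1). a_0 = floor(sqrt(184)) = 13, since 13^2 = 169 <= 184 < 196 = 14^2.
Iterate m_{i+1} = d_i*a_i - m_i, d_{i+1} = (184 - m_{i+1}^2)/d_i, a_{i+1} = floor((a_0 + m_{i+1})/d_{i+1}):
  m_1 = 1*13 - 0 = 13, d_1 = (184 - 13^2)/1 = 15/1 = 15, a_1 = floor((13 + 13)/15) = 1.
  m_2 = 15*1 - 13 = 2, d_2 = (184 - 2^2)/15 = 180/15 = 12, a_2 = floor((13 + 2)/12) = 1.
  m_3 = 12*1 - 2 = 10, d_3 = (184 - 10^2)/12 = 84/12 = 7, a_3 = floor((13 + 10)/7) = 3.
  m_4 = 7*3 - 10 = 11, d_4 = (184 - 11^2)/7 = 63/7 = 9, a_4 = floor((13 + 11)/9) = 2.
  m_5 = 9*2 - 11 = 7, d_5 = (184 - 7^2)/9 = 135/9 = 15, a_5 = floor((13 + 7)/15) = 1.
  m_6 = 15*1 - 7 = 8, d_6 = (184 - 8^2)/15 = 120/15 = 8, a_6 = floor((13 + 8)/8) = 2.
  m_7 = 8*2 - 8 = 8, d_7 = (184 - 8^2)/8 = 120/8 = 15, a_7 = floor((13 + 8)/15) = 1.
  m_8 = 15*1 - 8 = 7, d_8 = (184 - 7^2)/15 = 135/15 = 9, a_8 = floor((13 + 7)/9) = 2.
  m_9 = 9*2 - 7 = 11, d_9 = (184 - 11^2)/9 = 63/9 = 7, a_9 = floor((13 + 11)/7) = 3.
  m_10 = 7*3 - 11 = 10, d_10 = (184 - 10^2)/7 = 84/7 = 12, a_10 = floor((13 + 10)/12) = 1.
  m_11 = 12*1 - 10 = 2, d_11 = (184 - 2^2)/12 = 180/12 = 15, a_11 = floor((13 + 2)/15) = 1.
  m_12 = 15*1 - 2 = 13, d_12 = (184 - 13^2)/15 = 15/15 = 1, a_12 = floor((13 + 13)/1) = 26.
  m_13 = 1*26 - 13 = 13, d_13 = (184 - 13^2)/1 = 15/1 = 15: (m_13, d_13) = (m_1, d_1) = (13, 15), so from here the quotients repeat a_1, ..., a_12; the period length is 12.
Hence the expansion of sqrt(184) is a_0 = 13 followed by the repeating block 1, 1, 3, 2, 1, 2, 1, 2, 3, 1, 1, 26 (period 12).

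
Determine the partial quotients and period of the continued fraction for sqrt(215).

[14; (1, 1, 1, 28)]

Write x_i = (sqrt(215) + m_i)/d_i with (m_0, d_0) = (0, 1). a_0 = floor(sqrt(215)) = 14, since 14^2 = 196 <= 215 < 225 = 15^2.
Iterate m_{i+1} = d_i*a_i - m_i, d_{i+1} = (215 - m_{i+1}^2)/d_i, a_{i+1} = floor((a_0 + m_{i+1})/d_{i+1}):
  m_1 = 1*14 - 0 = 14, d_1 = (215 - 14^2)/1 = 19/1 = 19, a_1 = floor((14 + 14)/19) = 1.
  m_2 = 19*1 - 14 = 5, d_2 = (215 - 5^2)/19 = 190/19 = 10, a_2 = floor((14 + 5)/10) = 1.
  m_3 = 10*1 - 5 = 5, d_3 = (215 - 5^2)/10 = 190/10 = 19, a_3 = floor((14 + 5)/19) = 1.
  m_4 = 19*1 - 5 = 14, d_4 = (215 - 14^2)/19 = 19/19 = 1, a_4 = floor((14 + 14)/1) = 28.
  m_5 = 1*28 - 14 = 14, d_5 = (215 - 14^2)/1 = 19/1 = 19: (m_5, d_5) = (m_1, d_1) = (14, 19), so from here the quotients repeat a_1, ..., a_4; the period length is 4.
Hence the expansion of sqrt(215) is a_0 = 14 followed by the repeating block 1, 1, 1, 28 (period 4).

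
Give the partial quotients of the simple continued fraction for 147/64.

Run the Euclidean algorithm on 147 and 64; the successive quotients are the partial quotients a_0, a_1, ... (each step inverts the fractional part left over by the previous one):
  147 = 2*64 + 19, so a_0 = 2.
  64 = 3*19 + 7, so a_1 = 3.
  19 = 2*7 + 5, so a_2 = 2.
  7 = 1*5 + 2, so a_3 = 1.
  5 = 2*2 + 1, so a_4 = 2.
  2 = 2*1 + 0, so a_5 = 2.
The remainder reaches 0 after 6 divisions, so the expansion has 6 partial quotients, read off in order.

[2; 3, 2, 1, 2, 2]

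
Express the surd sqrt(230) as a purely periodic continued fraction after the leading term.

[15; (6, 30)]

Write x_i = (sqrt(230) + m_i)/d_i with (m_0, d_0) = (0, 1). a_0 = floor(sqrt(230)) = 15, since 15^2 = 225 <= 230 < 256 = 16^2.
Iterate m_{i+1} = d_i*a_i - m_i, d_{i+1} = (230 - m_{i+1}^2)/d_i, a_{i+1} = floor((a_0 + m_{i+1})/d_{i+1}):
  m_1 = 1*15 - 0 = 15, d_1 = (230 - 15^2)/1 = 5/1 = 5, a_1 = floor((15 + 15)/5) = 6.
  m_2 = 5*6 - 15 = 15, d_2 = (230 - 15^2)/5 = 5/5 = 1, a_2 = floor((15 + 15)/1) = 30.
  m_3 = 1*30 - 15 = 15, d_3 = (230 - 15^2)/1 = 5/1 = 5: (m_3, d_3) = (m_1, d_1) = (15, 5), so from here the quotients repeat a_1, a_2; the period length is 2.
Hence the expansion of sqrt(230) is a_0 = 15 followed by the repeating block 6, 30 (period 2).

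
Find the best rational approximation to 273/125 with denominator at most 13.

24/11

Expand x = 273/125 as a continued fraction with the Euclidean algorithm:
  273 = 2*125 + 23, so a_0 = 2.
  125 = 5*23 + 10, so a_1 = 5.
  23 = 2*10 + 3, so a_2 = 2.
  10 = 3*3 + 1, so a_3 = 3.
  3 = 3*1 + 0, so a_4 = 3.
so x = [2; 5, 2, 3, 3].
Convergents (p_i = a_i*p_{i-1} + p_{i-2}, q_i = a_i*q_{i-1} + q_{i-2} with p_{-2}=0, p_{-1}=1, q_{-2}=1, q_{-1}=0), until the denominator exceeds 13:
  i=0: a_0=2, p_0 = 2*1 + 0 = 2, q_0 = 2*0 + 1 = 1.
  i=1: a_1=5, p_1 = 5*2 + 1 = 11, q_1 = 5*1 + 0 = 5.
  i=2: a_2=2, p_2 = 2*11 + 2 = 24, q_2 = 2*5 + 1 = 11.
  i=3: a_3=3, p_3 = 3*24 + 11 = 83, q_3 = 3*11 + 5 = 38.
q_3 = 38 > 13, so the last convergent with denominator <= 13 is p_2/q_2 = 24/11.
The closest fraction with denominator <= 13 is either p_2/q_2 or the intermediate fraction (k*p_2 + p_1)/(k*q_2 + q_1) with the largest k >= 1 whose denominator stays <= 13; these approach x as k grows, and every other convergent or intermediate fraction in range is farther away.
Largest k: floor((13 - q_1)/q_2) = floor((13 - 5)/11) = 0.
Since k = 0, no intermediate fraction beyond p_2/q_2 has denominator <= 13, so the convergent 24/11 is the closest (its error is |273*11 - 24*125|/(125*11) = 3/1375).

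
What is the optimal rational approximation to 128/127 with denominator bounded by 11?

1/1

Expand x = 128/127 as a continued fraction with the Euclidean algorithm:
  128 = 1*127 + 1, so a_0 = 1.
  127 = 127*1 + 0, so a_1 = 127.
so x = [1; 127].
Convergents (p_i = a_i*p_{i-1} + p_{i-2}, q_i = a_i*q_{i-1} + q_{i-2} with p_{-2}=0, p_{-1}=1, q_{-2}=1, q_{-1}=0), until the denominator exceeds 11:
  i=0: a_0=1, p_0 = 1*1 + 0 = 1, q_0 = 1*0 + 1 = 1.
  i=1: a_1=127, p_1 = 127*1 + 1 = 128, q_1 = 127*1 + 0 = 127.
q_1 = 127 > 11, so the last convergent with denominator <= 11 is p_0/q_0 = 1/1.
The closest fraction with denominator <= 11 is either p_0/q_0 or the intermediate fraction (k*p_0 + p_{-1})/(k*q_0 + q_{-1}) with the largest k >= 1 whose denominator stays <= 11; these approach x as k grows, and every other convergent or intermediate fraction in range is farther away.
Largest k: floor((11 - q_{-1})/q_0) = floor((11 - 0)/1) = 11 (using the seeds p_{-1} = 1, q_{-1} = 0).
That gives (11*1 + 1)/(11*1 + 0) = 12/11.
Compare the errors: |x - 1/1| = |128*1 - 1*127|/(127*1) = 1/127, and |x - 12/11| = |128*11 - 12*127|/(127*11) = 116/1397.
Cross-multiplying, 1*1397 = 1397 < 14732 = 116*127, so 1/127 is smaller: the convergent 1/1 is closer to x than 12/11.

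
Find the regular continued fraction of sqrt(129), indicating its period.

[11; (2, 1, 3, 1, 6, 1, 3, 1, 2, 22)]

Write x_i = (sqrt(129) + m_i)/d_i with (m_0, d_0) = (0, 1). a_0 = floor(sqrt(129)) = 11, since 11^2 = 121 <= 129 < 144 = 12^2.
Iterate m_{i+1} = d_i*a_i - m_i, d_{i+1} = (129 - m_{i+1}^2)/d_i, a_{i+1} = floor((a_0 + m_{i+1})/d_{i+1}):
  m_1 = 1*11 - 0 = 11, d_1 = (129 - 11^2)/1 = 8/1 = 8, a_1 = floor((11 + 11)/8) = 2.
  m_2 = 8*2 - 11 = 5, d_2 = (129 - 5^2)/8 = 104/8 = 13, a_2 = floor((11 + 5)/13) = 1.
  m_3 = 13*1 - 5 = 8, d_3 = (129 - 8^2)/13 = 65/13 = 5, a_3 = floor((11 + 8)/5) = 3.
  m_4 = 5*3 - 8 = 7, d_4 = (129 - 7^2)/5 = 80/5 = 16, a_4 = floor((11 + 7)/16) = 1.
  m_5 = 16*1 - 7 = 9, d_5 = (129 - 9^2)/16 = 48/16 = 3, a_5 = floor((11 + 9)/3) = 6.
  m_6 = 3*6 - 9 = 9, d_6 = (129 - 9^2)/3 = 48/3 = 16, a_6 = floor((11 + 9)/16) = 1.
  m_7 = 16*1 - 9 = 7, d_7 = (129 - 7^2)/16 = 80/16 = 5, a_7 = floor((11 + 7)/5) = 3.
  m_8 = 5*3 - 7 = 8, d_8 = (129 - 8^2)/5 = 65/5 = 13, a_8 = floor((11 + 8)/13) = 1.
  m_9 = 13*1 - 8 = 5, d_9 = (129 - 5^2)/13 = 104/13 = 8, a_9 = floor((11 + 5)/8) = 2.
  m_10 = 8*2 - 5 = 11, d_10 = (129 - 11^2)/8 = 8/8 = 1, a_10 = floor((11 + 11)/1) = 22.
  m_11 = 1*22 - 11 = 11, d_11 = (129 - 11^2)/1 = 8/1 = 8: (m_11, d_11) = (m_1, d_1) = (11, 8), so from here the quotients repeat a_1, ..., a_10; the period length is 10.
Hence the expansion of sqrt(129) is a_0 = 11 followed by the repeating block 2, 1, 3, 1, 6, 1, 3, 1, 2, 22 (period 10).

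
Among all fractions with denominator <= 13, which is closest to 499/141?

Expand x = 499/141 as a continued fraction with the Euclidean algorithm:
  499 = 3*141 + 76, so a_0 = 3.
  141 = 1*76 + 65, so a_1 = 1.
  76 = 1*65 + 11, so a_2 = 1.
  65 = 5*11 + 10, so a_3 = 5.
  11 = 1*10 + 1, so a_4 = 1.
  10 = 10*1 + 0, so a_5 = 10.
so x = [3; 1, 1, 5, 1, 10].
Convergents (p_i = a_i*p_{i-1} + p_{i-2}, q_i = a_i*q_{i-1} + q_{i-2} with p_{-2}=0, p_{-1}=1, q_{-2}=1, q_{-1}=0), until the denominator exceeds 13:
  i=0: a_0=3, p_0 = 3*1 + 0 = 3, q_0 = 3*0 + 1 = 1.
  i=1: a_1=1, p_1 = 1*3 + 1 = 4, q_1 = 1*1 + 0 = 1.
  i=2: a_2=1, p_2 = 1*4 + 3 = 7, q_2 = 1*1 + 1 = 2.
  i=3: a_3=5, p_3 = 5*7 + 4 = 39, q_3 = 5*2 + 1 = 11.
  i=4: a_4=1, p_4 = 1*39 + 7 = 46, q_4 = 1*11 + 2 = 13.
  i=5: a_5=10, p_5 = 10*46 + 39 = 499, q_5 = 10*13 + 11 = 141.
q_5 = 141 > 13, so the last convergent with denominator <= 13 is p_4/q_4 = 46/13.
The closest fraction with denominator <= 13 is either p_4/q_4 or the intermediate fraction (k*p_4 + p_3)/(k*q_4 + q_3) with the largest k >= 1 whose denominator stays <= 13; these approach x as k grows, and every other convergent or intermediate fraction in range is farther away.
Largest k: floor((13 - q_3)/q_4) = floor((13 - 11)/13) = 0.
Since k = 0, no intermediate fraction beyond p_4/q_4 has denominator <= 13, so the convergent 46/13 is the closest (its error is |499*13 - 46*141|/(141*13) = 1/1833).

46/13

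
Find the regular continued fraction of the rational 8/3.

Run the Euclidean algorithm on 8 and 3; the successive quotients are the partial quotients a_0, a_1, ... (each step inverts the fractional part left over by the previous one):
  8 = 2*3 + 2, so a_0 = 2.
  3 = 1*2 + 1, so a_1 = 1.
  2 = 2*1 + 0, so a_2 = 2.
The remainder reaches 0 after 3 divisions, so the expansion has 3 partial quotients, read off in order.

[2; 1, 2]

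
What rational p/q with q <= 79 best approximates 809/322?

Expand x = 809/322 as a continued fraction with the Euclidean algorithm:
  809 = 2*322 + 165, so a_0 = 2.
  322 = 1*165 + 157, so a_1 = 1.
  165 = 1*157 + 8, so a_2 = 1.
  157 = 19*8 + 5, so a_3 = 19.
  8 = 1*5 + 3, so a_4 = 1.
  5 = 1*3 + 2, so a_5 = 1.
  3 = 1*2 + 1, so a_6 = 1.
  2 = 2*1 + 0, so a_7 = 2.
so x = [2; 1, 1, 19, 1, 1, 1, 2].
Convergents (p_i = a_i*p_{i-1} + p_{i-2}, q_i = a_i*q_{i-1} + q_{i-2} with p_{-2}=0, p_{-1}=1, q_{-2}=1, q_{-1}=0), until the denominator exceeds 79:
  i=0: a_0=2, p_0 = 2*1 + 0 = 2, q_0 = 2*0 + 1 = 1.
  i=1: a_1=1, p_1 = 1*2 + 1 = 3, q_1 = 1*1 + 0 = 1.
  i=2: a_2=1, p_2 = 1*3 + 2 = 5, q_2 = 1*1 + 1 = 2.
  i=3: a_3=19, p_3 = 19*5 + 3 = 98, q_3 = 19*2 + 1 = 39.
  i=4: a_4=1, p_4 = 1*98 + 5 = 103, q_4 = 1*39 + 2 = 41.
  i=5: a_5=1, p_5 = 1*103 + 98 = 201, q_5 = 1*41 + 39 = 80.
q_5 = 80 > 79, so the last convergent with denominator <= 79 is p_4/q_4 = 103/41.
The closest fraction with denominator <= 79 is either p_4/q_4 or the intermediate fraction (k*p_4 + p_3)/(k*q_4 + q_3) with the largest k >= 1 whose denominator stays <= 79; these approach x as k grows, and every other convergent or intermediate fraction in range is farther away.
Largest k: floor((79 - q_3)/q_4) = floor((79 - 39)/41) = 0.
Since k = 0, no intermediate fraction beyond p_4/q_4 has denominator <= 79, so the convergent 103/41 is the closest (its error is |809*41 - 103*322|/(322*41) = 3/13202).

103/41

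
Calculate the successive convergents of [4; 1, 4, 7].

Using the convergent recurrence p_i = a_i*p_{i-1} + p_{i-2}, q_i = a_i*q_{i-1} + q_{i-2} with p_{-2}=0, p_{-1}=1, q_{-2}=1, q_{-1}=0:
  i=0: a_0=4, p_0 = 4*1 + 0 = 4, q_0 = 4*0 + 1 = 1.
  i=1: a_1=1, p_1 = 1*4 + 1 = 5, q_1 = 1*1 + 0 = 1.
  i=2: a_2=4, p_2 = 4*5 + 4 = 24, q_2 = 4*1 + 1 = 5.
  i=3: a_3=7, p_3 = 7*24 + 5 = 173, q_3 = 7*5 + 1 = 36.

4/1, 5/1, 24/5, 173/36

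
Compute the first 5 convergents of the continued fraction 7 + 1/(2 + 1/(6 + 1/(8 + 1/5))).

Using the convergent recurrence p_i = a_i*p_{i-1} + p_{i-2}, q_i = a_i*q_{i-1} + q_{i-2} with p_{-2}=0, p_{-1}=1, q_{-2}=1, q_{-1}=0:
  i=0: a_0=7, p_0 = 7*1 + 0 = 7, q_0 = 7*0 + 1 = 1.
  i=1: a_1=2, p_1 = 2*7 + 1 = 15, q_1 = 2*1 + 0 = 2.
  i=2: a_2=6, p_2 = 6*15 + 7 = 97, q_2 = 6*2 + 1 = 13.
  i=3: a_3=8, p_3 = 8*97 + 15 = 791, q_3 = 8*13 + 2 = 106.
  i=4: a_4=5, p_4 = 5*791 + 97 = 4052, q_4 = 5*106 + 13 = 543.

7/1, 15/2, 97/13, 791/106, 4052/543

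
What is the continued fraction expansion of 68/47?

[1; 2, 4, 5]

Run the Euclidean algorithm on 68 and 47; the successive quotients are the partial quotients a_0, a_1, ... (each step inverts the fractional part left over by the previous one):
  68 = 1*47 + 21, so a_0 = 1.
  47 = 2*21 + 5, so a_1 = 2.
  21 = 4*5 + 1, so a_2 = 4.
  5 = 5*1 + 0, so a_3 = 5.
The remainder reaches 0 after 4 divisions, so the expansion has 4 partial quotients, read off in order.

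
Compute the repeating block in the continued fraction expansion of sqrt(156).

Write x_i = (sqrt(156) + m_i)/d_i with (m_0, d_0) = (0, 1). a_0 = floor(sqrt(156)) = 12, since 12^2 = 144 <= 156 < 169 = 13^2.
Iterate m_{i+1} = d_i*a_i - m_i, d_{i+1} = (156 - m_{i+1}^2)/d_i, a_{i+1} = floor((a_0 + m_{i+1})/d_{i+1}):
  m_1 = 1*12 - 0 = 12, d_1 = (156 - 12^2)/1 = 12/1 = 12, a_1 = floor((12 + 12)/12) = 2.
  m_2 = 12*2 - 12 = 12, d_2 = (156 - 12^2)/12 = 12/12 = 1, a_2 = floor((12 + 12)/1) = 24.
  m_3 = 1*24 - 12 = 12, d_3 = (156 - 12^2)/1 = 12/1 = 12: (m_3, d_3) = (m_1, d_1) = (12, 12), so from here the quotients repeat a_1, a_2; the period length is 2.
Hence the expansion of sqrt(156) is a_0 = 12 followed by the repeating block 2, 24 (period 2).

[12; (2, 24)]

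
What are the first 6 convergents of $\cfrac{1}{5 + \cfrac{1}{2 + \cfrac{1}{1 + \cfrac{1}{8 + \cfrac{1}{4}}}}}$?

Using the convergent recurrence p_i = a_i*p_{i-1} + p_{i-2}, q_i = a_i*q_{i-1} + q_{i-2} with p_{-2}=0, p_{-1}=1, q_{-2}=1, q_{-1}=0:
  i=0: a_0=0, p_0 = 0*1 + 0 = 0, q_0 = 0*0 + 1 = 1.
  i=1: a_1=5, p_1 = 5*0 + 1 = 1, q_1 = 5*1 + 0 = 5.
  i=2: a_2=2, p_2 = 2*1 + 0 = 2, q_2 = 2*5 + 1 = 11.
  i=3: a_3=1, p_3 = 1*2 + 1 = 3, q_3 = 1*11 + 5 = 16.
  i=4: a_4=8, p_4 = 8*3 + 2 = 26, q_4 = 8*16 + 11 = 139.
  i=5: a_5=4, p_5 = 4*26 + 3 = 107, q_5 = 4*139 + 16 = 572.

0/1, 1/5, 2/11, 3/16, 26/139, 107/572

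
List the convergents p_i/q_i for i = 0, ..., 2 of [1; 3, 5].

1/1, 4/3, 21/16

Using the convergent recurrence p_i = a_i*p_{i-1} + p_{i-2}, q_i = a_i*q_{i-1} + q_{i-2} with p_{-2}=0, p_{-1}=1, q_{-2}=1, q_{-1}=0:
  i=0: a_0=1, p_0 = 1*1 + 0 = 1, q_0 = 1*0 + 1 = 1.
  i=1: a_1=3, p_1 = 3*1 + 1 = 4, q_1 = 3*1 + 0 = 3.
  i=2: a_2=5, p_2 = 5*4 + 1 = 21, q_2 = 5*3 + 1 = 16.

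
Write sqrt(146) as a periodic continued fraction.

Write x_i = (sqrt(146) + m_i)/d_i with (m_0, d_0) = (0, 1). a_0 = floor(sqrt(146)) = 12, since 12^2 = 144 <= 146 < 169 = 13^2.
Iterate m_{i+1} = d_i*a_i - m_i, d_{i+1} = (146 - m_{i+1}^2)/d_i, a_{i+1} = floor((a_0 + m_{i+1})/d_{i+1}):
  m_1 = 1*12 - 0 = 12, d_1 = (146 - 12^2)/1 = 2/1 = 2, a_1 = floor((12 + 12)/2) = 12.
  m_2 = 2*12 - 12 = 12, d_2 = (146 - 12^2)/2 = 2/2 = 1, a_2 = floor((12 + 12)/1) = 24.
  m_3 = 1*24 - 12 = 12, d_3 = (146 - 12^2)/1 = 2/1 = 2: (m_3, d_3) = (m_1, d_1) = (12, 2), so from here the quotients repeat a_1, a_2; the period length is 2.
Hence the expansion of sqrt(146) is a_0 = 12 followed by the repeating block 12, 24 (period 2).

[12; (12, 24)]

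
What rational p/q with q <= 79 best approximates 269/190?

109/77

Expand x = 269/190 as a continued fraction with the Euclidean algorithm:
  269 = 1*190 + 79, so a_0 = 1.
  190 = 2*79 + 32, so a_1 = 2.
  79 = 2*32 + 15, so a_2 = 2.
  32 = 2*15 + 2, so a_3 = 2.
  15 = 7*2 + 1, so a_4 = 7.
  2 = 2*1 + 0, so a_5 = 2.
so x = [1; 2, 2, 2, 7, 2].
Convergents (p_i = a_i*p_{i-1} + p_{i-2}, q_i = a_i*q_{i-1} + q_{i-2} with p_{-2}=0, p_{-1}=1, q_{-2}=1, q_{-1}=0), until the denominator exceeds 79:
  i=0: a_0=1, p_0 = 1*1 + 0 = 1, q_0 = 1*0 + 1 = 1.
  i=1: a_1=2, p_1 = 2*1 + 1 = 3, q_1 = 2*1 + 0 = 2.
  i=2: a_2=2, p_2 = 2*3 + 1 = 7, q_2 = 2*2 + 1 = 5.
  i=3: a_3=2, p_3 = 2*7 + 3 = 17, q_3 = 2*5 + 2 = 12.
  i=4: a_4=7, p_4 = 7*17 + 7 = 126, q_4 = 7*12 + 5 = 89.
q_4 = 89 > 79, so the last convergent with denominator <= 79 is p_3/q_3 = 17/12.
The closest fraction with denominator <= 79 is either p_3/q_3 or the intermediate fraction (k*p_3 + p_2)/(k*q_3 + q_2) with the largest k >= 1 whose denominator stays <= 79; these approach x as k grows, and every other convergent or intermediate fraction in range is farther away.
Largest k: floor((79 - q_2)/q_3) = floor((79 - 5)/12) = 6.
That gives (6*17 + 7)/(6*12 + 5) = 109/77.
Compare the errors: |x - 17/12| = |269*12 - 17*190|/(190*12) = 2/2280, and |x - 109/77| = |269*77 - 109*190|/(190*77) = 3/14630.
Cross-multiplying, 3*2280 = 6840 < 29260 = 2*14630, so 3/14630 is smaller: the intermediate fraction 109/77 is closer to x than 17/12.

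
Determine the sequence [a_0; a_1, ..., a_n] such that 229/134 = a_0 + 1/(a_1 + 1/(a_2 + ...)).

[1; 1, 2, 2, 3, 2, 2]

Run the Euclidean algorithm on 229 and 134; the successive quotients are the partial quotients a_0, a_1, ... (each step inverts the fractional part left over by the previous one):
  229 = 1*134 + 95, so a_0 = 1.
  134 = 1*95 + 39, so a_1 = 1.
  95 = 2*39 + 17, so a_2 = 2.
  39 = 2*17 + 5, so a_3 = 2.
  17 = 3*5 + 2, so a_4 = 3.
  5 = 2*2 + 1, so a_5 = 2.
  2 = 2*1 + 0, so a_6 = 2.
The remainder reaches 0 after 7 divisions, so the expansion has 7 partial quotients, read off in order.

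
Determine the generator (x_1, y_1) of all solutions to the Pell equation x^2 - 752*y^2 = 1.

First expand sqrt(752) as a continued fraction. With x_i = (sqrt(752) + m_i)/d_i and (m_0, d_0) = (0, 1): a_0 = floor(sqrt(752)) = 27, since 27^2 = 729 <= 752 < 784 = 28^2.
Iterate m_{i+1} = d_i*a_i - m_i, d_{i+1} = (752 - m_{i+1}^2)/d_i, a_{i+1} = floor((a_0 + m_{i+1})/d_{i+1}):
  m_1 = 1*27 - 0 = 27, d_1 = (752 - 27^2)/1 = 23/1 = 23, a_1 = floor((27 + 27)/23) = 2.
  m_2 = 23*2 - 27 = 19, d_2 = (752 - 19^2)/23 = 391/23 = 17, a_2 = floor((27 + 19)/17) = 2.
  m_3 = 17*2 - 19 = 15, d_3 = (752 - 15^2)/17 = 527/17 = 31, a_3 = floor((27 + 15)/31) = 1.
  m_4 = 31*1 - 15 = 16, d_4 = (752 - 16^2)/31 = 496/31 = 16, a_4 = floor((27 + 16)/16) = 2.
  m_5 = 16*2 - 16 = 16, d_5 = (752 - 16^2)/16 = 496/16 = 31, a_5 = floor((27 + 16)/31) = 1.
  m_6 = 31*1 - 16 = 15, d_6 = (752 - 15^2)/31 = 527/31 = 17, a_6 = floor((27 + 15)/17) = 2.
  m_7 = 17*2 - 15 = 19, d_7 = (752 - 19^2)/17 = 391/17 = 23, a_7 = floor((27 + 19)/23) = 2.
  m_8 = 23*2 - 19 = 27, d_8 = (752 - 27^2)/23 = 23/23 = 1, a_8 = floor((27 + 27)/1) = 54.
  m_9 = 1*54 - 27 = 27, d_9 = (752 - 27^2)/1 = 23/1 = 23: (m_9, d_9) = (m_1, d_1) = (27, 23), so from here the quotients repeat a_1, ..., a_8; the period length is 8.
So sqrt(752) = [27; (2, 2, 1, 2, 1, 2, 2, 54)] with period length k = 8.
k is even, so the fundamental solution of x^2 - 752y^2 = 1 is (p_{k-1}, q_{k-1}) = (p_7, q_7); compute convergents through index 7.
Convergents (p_i = a_i*p_{i-1} + p_{i-2}, q_i = a_i*q_{i-1} + q_{i-2} with p_{-2}=0, p_{-1}=1, q_{-2}=1, q_{-1}=0):
  i=0: a_0=27, p_0 = 27*1 + 0 = 27, q_0 = 27*0 + 1 = 1.
  i=1: a_1=2, p_1 = 2*27 + 1 = 55, q_1 = 2*1 + 0 = 2.
  i=2: a_2=2, p_2 = 2*55 + 27 = 137, q_2 = 2*2 + 1 = 5.
  i=3: a_3=1, p_3 = 1*137 + 55 = 192, q_3 = 1*5 + 2 = 7.
  i=4: a_4=2, p_4 = 2*192 + 137 = 521, q_4 = 2*7 + 5 = 19.
  i=5: a_5=1, p_5 = 1*521 + 192 = 713, q_5 = 1*19 + 7 = 26.
  i=6: a_6=2, p_6 = 2*713 + 521 = 1947, q_6 = 2*26 + 19 = 71.
  i=7: a_7=2, p_7 = 2*1947 + 713 = 4607, q_7 = 2*71 + 26 = 168.
Check: 4607^2 - 752*168^2 = 21224449 - 21224448 = 1, so (x, y) = (4607, 168) solves the equation, and by the theorem it is the least positive solution.

(x, y) = (4607, 168)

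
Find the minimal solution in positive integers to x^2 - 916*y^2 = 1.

First expand sqrt(916) as a continued fraction. With x_i = (sqrt(916) + m_i)/d_i and (m_0, d_0) = (0, 1): a_0 = floor(sqrt(916)) = 30, since 30^2 = 900 <= 916 < 961 = 31^2.
Iterate m_{i+1} = d_i*a_i - m_i, d_{i+1} = (916 - m_{i+1}^2)/d_i, a_{i+1} = floor((a_0 + m_{i+1})/d_{i+1}):
  m_1 = 1*30 - 0 = 30, d_1 = (916 - 30^2)/1 = 16/1 = 16, a_1 = floor((30 + 30)/16) = 3.
  m_2 = 16*3 - 30 = 18, d_2 = (916 - 18^2)/16 = 592/16 = 37, a_2 = floor((30 + 18)/37) = 1.
  m_3 = 37*1 - 18 = 19, d_3 = (916 - 19^2)/37 = 555/37 = 15, a_3 = floor((30 + 19)/15) = 3.
  m_4 = 15*3 - 19 = 26, d_4 = (916 - 26^2)/15 = 240/15 = 16, a_4 = floor((30 + 26)/16) = 3.
  m_5 = 16*3 - 26 = 22, d_5 = (916 - 22^2)/16 = 432/16 = 27, a_5 = floor((30 + 22)/27) = 1.
  m_6 = 27*1 - 22 = 5, d_6 = (916 - 5^2)/27 = 891/27 = 33, a_6 = floor((30 + 5)/33) = 1.
  m_7 = 33*1 - 5 = 28, d_7 = (916 - 28^2)/33 = 132/33 = 4, a_7 = floor((30 + 28)/4) = 14.
  m_8 = 4*14 - 28 = 28, d_8 = (916 - 28^2)/4 = 132/4 = 33, a_8 = floor((30 + 28)/33) = 1.
  m_9 = 33*1 - 28 = 5, d_9 = (916 - 5^2)/33 = 891/33 = 27, a_9 = floor((30 + 5)/27) = 1.
  m_10 = 27*1 - 5 = 22, d_10 = (916 - 22^2)/27 = 432/27 = 16, a_10 = floor((30 + 22)/16) = 3.
  m_11 = 16*3 - 22 = 26, d_11 = (916 - 26^2)/16 = 240/16 = 15, a_11 = floor((30 + 26)/15) = 3.
  m_12 = 15*3 - 26 = 19, d_12 = (916 - 19^2)/15 = 555/15 = 37, a_12 = floor((30 + 19)/37) = 1.
  m_13 = 37*1 - 19 = 18, d_13 = (916 - 18^2)/37 = 592/37 = 16, a_13 = floor((30 + 18)/16) = 3.
  m_14 = 16*3 - 18 = 30, d_14 = (916 - 30^2)/16 = 16/16 = 1, a_14 = floor((30 + 30)/1) = 60.
  m_15 = 1*60 - 30 = 30, d_15 = (916 - 30^2)/1 = 16/1 = 16: (m_15, d_15) = (m_1, d_1) = (30, 16), so from here the quotients repeat a_1, ..., a_14; the period length is 14.
So sqrt(916) = [30; (3, 1, 3, 3, 1, 1, 14, 1, 1, 3, 3, 1, 3, 60)] with period length k = 14.
k is even, so the fundamental solution of x^2 - 916y^2 = 1 is (p_{k-1}, q_{k-1}) = (p_13, q_13); compute convergents through index 13.
Convergents (p_i = a_i*p_{i-1} + p_{i-2}, q_i = a_i*q_{i-1} + q_{i-2} with p_{-2}=0, p_{-1}=1, q_{-2}=1, q_{-1}=0):
  i=0: a_0=30, p_0 = 30*1 + 0 = 30, q_0 = 30*0 + 1 = 1.
  i=1: a_1=3, p_1 = 3*30 + 1 = 91, q_1 = 3*1 + 0 = 3.
  i=2: a_2=1, p_2 = 1*91 + 30 = 121, q_2 = 1*3 + 1 = 4.
  i=3: a_3=3, p_3 = 3*121 + 91 = 454, q_3 = 3*4 + 3 = 15.
  i=4: a_4=3, p_4 = 3*454 + 121 = 1483, q_4 = 3*15 + 4 = 49.
  i=5: a_5=1, p_5 = 1*1483 + 454 = 1937, q_5 = 1*49 + 15 = 64.
  i=6: a_6=1, p_6 = 1*1937 + 1483 = 3420, q_6 = 1*64 + 49 = 113.
  i=7: a_7=14, p_7 = 14*3420 + 1937 = 49817, q_7 = 14*113 + 64 = 1646.
  i=8: a_8=1, p_8 = 1*49817 + 3420 = 53237, q_8 = 1*1646 + 113 = 1759.
  i=9: a_9=1, p_9 = 1*53237 + 49817 = 103054, q_9 = 1*1759 + 1646 = 3405.
  i=10: a_10=3, p_10 = 3*103054 + 53237 = 362399, q_10 = 3*3405 + 1759 = 11974.
  i=11: a_11=3, p_11 = 3*362399 + 103054 = 1190251, q_11 = 3*11974 + 3405 = 39327.
  i=12: a_12=1, p_12 = 1*1190251 + 362399 = 1552650, q_12 = 1*39327 + 11974 = 51301.
  i=13: a_13=3, p_13 = 3*1552650 + 1190251 = 5848201, q_13 = 3*51301 + 39327 = 193230.
Check: 5848201^2 - 916*193230^2 = 34201454936401 - 34201454936400 = 1, so (x, y) = (5848201, 193230) solves the equation, and by the theorem it is the least positive solution.

(x, y) = (5848201, 193230)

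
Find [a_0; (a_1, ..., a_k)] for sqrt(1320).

[36; (3, 72)]

Write x_i = (sqrt(1320) + m_i)/d_i with (m_0, d_0) = (0, 1). a_0 = floor(sqrt(1320)) = 36, since 36^2 = 1296 <= 1320 < 1369 = 37^2.
Iterate m_{i+1} = d_i*a_i - m_i, d_{i+1} = (1320 - m_{i+1}^2)/d_i, a_{i+1} = floor((a_0 + m_{i+1})/d_{i+1}):
  m_1 = 1*36 - 0 = 36, d_1 = (1320 - 36^2)/1 = 24/1 = 24, a_1 = floor((36 + 36)/24) = 3.
  m_2 = 24*3 - 36 = 36, d_2 = (1320 - 36^2)/24 = 24/24 = 1, a_2 = floor((36 + 36)/1) = 72.
  m_3 = 1*72 - 36 = 36, d_3 = (1320 - 36^2)/1 = 24/1 = 24: (m_3, d_3) = (m_1, d_1) = (36, 24), so from here the quotients repeat a_1, a_2; the period length is 2.
Hence the expansion of sqrt(1320) is a_0 = 36 followed by the repeating block 3, 72 (period 2).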